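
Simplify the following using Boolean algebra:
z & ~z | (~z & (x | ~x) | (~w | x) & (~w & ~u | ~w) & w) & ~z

~z

z & ~z | (~z & (x | ~x) | (~w | x) & (~w & ~u | ~w) & w) & ~z
= z & ~z | (~z & (x | ~x) | (~w | x) & ~w & w) & ~z   [absorption]
= z & ~z | (~z | (~w | x) & ~w & w) & ~z   [complement / identity]
= z & ~z | (~z | ~w & w) & ~z   [absorption]
= z & ~z | ~z & ~z   [complement / identity]
= ~z   [distribution]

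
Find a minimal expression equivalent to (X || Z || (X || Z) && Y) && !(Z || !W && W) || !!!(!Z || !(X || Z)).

X || Z

(X || Z || (X || Z) && Y) && !(Z || !W && W) || !!!(!Z || !(X || Z))
= (X || Z || (X || Z) && Y) && !(Z || !W && W) || !(!Z || !(X || Z))   (double negation)
= (X || Z || (X || Z) && Y) && !Z || !(!Z || !(X || Z))   (complement / identity)
= (X || Z || (X || Z) && Y) && !Z || Z && (X || Z)   (De Morgan)
= (X || Z) && !Z || Z && (X || Z)   (absorption)
= X || Z   (distribution)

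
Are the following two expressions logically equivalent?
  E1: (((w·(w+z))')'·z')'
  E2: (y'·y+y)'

No

E1: (((w·(w+z))')'·z')'
    = ((w')'·z')'
    = w'+z
E2: (y'·y+y)'
    = y'
These differ: at w=0, y=1, z=1, E1 = 1 but E2 = 0.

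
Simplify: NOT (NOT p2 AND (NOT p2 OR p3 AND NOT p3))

p2

NOT (NOT p2 AND (NOT p2 OR p3 AND NOT p3))
= NOT (NOT p2 AND NOT p2)
= NOT NOT p2
= p2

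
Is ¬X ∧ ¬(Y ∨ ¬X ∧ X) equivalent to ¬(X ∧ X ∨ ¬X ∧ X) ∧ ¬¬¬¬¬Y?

E1: ¬X ∧ ¬(Y ∨ ¬X ∧ X)
    = ¬X ∧ ¬Y   (complement / identity)
E2: ¬(X ∧ X ∨ ¬X ∧ X) ∧ ¬¬¬¬¬Y
    = ¬(X ∧ X ∨ ¬X ∧ X) ∧ ¬¬¬Y   (double negation)
    = ¬X ∧ ¬¬¬Y   (distribution)
    = ¬X ∧ ¬Y   (double negation)
Both reduce to ¬X ∧ ¬Y, so they are equivalent.

Yes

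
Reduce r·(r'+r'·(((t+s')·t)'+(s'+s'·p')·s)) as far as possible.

0

r·(r'+r'·(((t+s')·t)'+(s'+s'·p')·s))
= r·(r'+r'·(((t+s')·t)'+s'·s))
= r·(r'+r'·((t+s')·t)')
= r·(r'+r'·t')
= r·r'
= 0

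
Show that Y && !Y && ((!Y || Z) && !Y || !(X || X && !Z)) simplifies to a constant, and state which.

Y && !Y && ((!Y || Z) && !Y || !(X || X && !Z))
= Y && !Y && ((!Y || Z) && !Y || !X)
= Y && !Y && (!Y || !X)
= Y && !Y
= false

false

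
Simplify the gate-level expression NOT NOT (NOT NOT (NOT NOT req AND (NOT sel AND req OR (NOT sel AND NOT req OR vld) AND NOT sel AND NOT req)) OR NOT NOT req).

NOT NOT (NOT NOT (NOT NOT req AND (NOT sel AND req OR (NOT sel AND NOT req OR vld) AND NOT sel AND NOT req)) OR NOT NOT req)
= NOT NOT (NOT NOT (NOT NOT req AND (NOT sel AND req OR NOT sel AND NOT req)) OR NOT NOT req)   (absorption)
= NOT NOT (NOT NOT (NOT NOT req AND NOT sel) OR NOT NOT req)   (distribution)
= NOT (NOT (NOT NOT req AND NOT sel) AND NOT req)   (De Morgan)
= NOT ((NOT req OR sel) AND NOT req)   (De Morgan)
= NOT NOT req   (absorption)
= req   (double negation)

req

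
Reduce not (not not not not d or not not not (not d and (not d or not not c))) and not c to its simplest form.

not (not not not not d or not not not (not d and (not d or not not c))) and not c
= not not not d and not not (not d and (not d or not not c)) and not c   — De Morgan
= not not not d and not not (not d and (not d or c)) and not c   — double negation
= not not not d and not not not d and not c   — absorption
= not not not d and not c   — idempotence
= not d and not c   — double negation

not d and not c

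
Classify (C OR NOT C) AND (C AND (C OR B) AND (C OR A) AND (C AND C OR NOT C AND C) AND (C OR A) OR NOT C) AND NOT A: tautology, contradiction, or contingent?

contingent

(C OR NOT C) AND (C AND (C OR B) AND (C OR A) AND (C AND C OR NOT C AND C) AND (C OR A) OR NOT C) AND NOT A
= (C OR NOT C) AND (C AND (C OR B) AND (C OR A) AND C AND (C OR A) OR NOT C) AND NOT A
= (C AND (C OR B) AND (C OR A) AND C AND (C OR A) OR NOT C) AND NOT A
= (C AND (C OR A) AND C AND (C OR A) OR NOT C) AND NOT A
= (C AND (C OR A) OR NOT C) AND NOT A
= (C OR NOT C) AND NOT A
= NOT A
This depends on A, so it is not a constant.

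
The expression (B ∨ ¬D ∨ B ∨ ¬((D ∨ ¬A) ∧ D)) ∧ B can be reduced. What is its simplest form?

B

(B ∨ ¬D ∨ B ∨ ¬((D ∨ ¬A) ∧ D)) ∧ B
= (B ∨ ¬D ∨ B ∨ ¬D) ∧ B   [absorption]
= (B ∨ ¬D) ∧ B   [idempotence]
= B   [absorption]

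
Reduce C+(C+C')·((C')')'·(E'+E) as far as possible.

C+(C+C')·((C')')'·(E'+E)
= C+(C+C')·((C')')'   — complement / identity
= C+(C+C')·C'   — double negation
= C+C'   — complement / identity
= 1   — complement

1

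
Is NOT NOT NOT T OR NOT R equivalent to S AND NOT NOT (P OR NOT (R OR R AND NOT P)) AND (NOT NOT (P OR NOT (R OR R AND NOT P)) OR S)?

E1: NOT NOT NOT T OR NOT R
    = NOT T OR NOT R   (double negation)
E2: S AND NOT NOT (P OR NOT (R OR R AND NOT P)) AND (NOT NOT (P OR NOT (R OR R AND NOT P)) OR S)
    = S AND NOT NOT (P OR NOT (R OR R AND NOT P))   (absorption)
    = S AND NOT NOT (P OR NOT R)   (absorption)
    = S AND (P OR NOT R)   (double negation)
These differ: at P=0, R=1, S=0, T=0, E1 = 1 but E2 = 0.

No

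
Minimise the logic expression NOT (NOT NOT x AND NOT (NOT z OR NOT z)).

NOT (NOT NOT x AND NOT (NOT z OR NOT z))
= NOT (NOT NOT x AND NOT NOT z)   (idempotence)
= NOT x OR NOT z   (De Morgan)

NOT x OR NOT z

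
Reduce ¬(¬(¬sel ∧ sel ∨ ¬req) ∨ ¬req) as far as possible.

False

¬(¬(¬sel ∧ sel ∨ ¬req) ∨ ¬req)
= ¬(¬¬req ∨ ¬req)
= ¬req ∧ req
= False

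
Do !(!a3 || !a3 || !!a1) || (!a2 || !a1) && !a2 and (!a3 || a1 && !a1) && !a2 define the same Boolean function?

E1: !(!a3 || !a3 || !!a1) || (!a2 || !a1) && !a2
    = !(!a3 || !!a1) || (!a2 || !a1) && !a2
    = a3 && !a1 || (!a2 || !a1) && !a2
    = a3 && !a1 || !a2
E2: (!a3 || a1 && !a1) && !a2
    = !a3 && !a2
These differ: at a1=0, a2=0, a3=1, E1 = 1 but E2 = 0.

No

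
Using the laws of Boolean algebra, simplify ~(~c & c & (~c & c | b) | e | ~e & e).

~e

~(~c & c & (~c & c | b) | e | ~e & e)
= ~(~c & c & (~c & c | b) | e)   (complement / identity)
= ~(~c & c | e)   (absorption)
= ~e   (complement / identity)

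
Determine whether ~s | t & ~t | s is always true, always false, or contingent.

~s | t & ~t | s
= ~s | s   — complement / identity
= 1   — complement

always true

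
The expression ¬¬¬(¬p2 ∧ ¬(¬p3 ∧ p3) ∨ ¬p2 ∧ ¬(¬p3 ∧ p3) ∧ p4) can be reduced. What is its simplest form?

¬¬¬(¬p2 ∧ ¬(¬p3 ∧ p3) ∨ ¬p2 ∧ ¬(¬p3 ∧ p3) ∧ p4)
= ¬¬¬(¬p2 ∧ ¬(¬p3 ∧ p3))   [absorption]
= ¬¬(p2 ∨ ¬p3 ∧ p3)   [De Morgan]
= ¬¬p2   [complement / identity]
= p2   [double negation]

p2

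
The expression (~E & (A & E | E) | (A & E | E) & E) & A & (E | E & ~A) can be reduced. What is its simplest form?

A & E

(~E & (A & E | E) | (A & E | E) & E) & A & (E | E & ~A)
= (A & E | E) & A & (E | E & ~A)   (distribution)
= (A & E | E) & A & E   (absorption)
= A & E   (absorption)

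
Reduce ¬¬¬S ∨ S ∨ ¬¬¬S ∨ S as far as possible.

True

¬¬¬S ∨ S ∨ ¬¬¬S ∨ S
= ¬S ∨ S ∨ ¬¬¬S ∨ S   [double negation]
= ¬S ∨ S ∨ ¬S ∨ S   [double negation]
= ¬S ∨ S   [idempotence]
= True   [complement]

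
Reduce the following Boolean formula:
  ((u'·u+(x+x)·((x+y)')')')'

x

((u'·u+(x+x)·((x+y)')')')'
= (((x+x)·((x+y)')')')'   [complement / identity]
= (((x+x)·(x+y))')'   [double negation]
= ((x+x·y)')'   [distribution]
= x+x·y   [double negation]
= x   [absorption]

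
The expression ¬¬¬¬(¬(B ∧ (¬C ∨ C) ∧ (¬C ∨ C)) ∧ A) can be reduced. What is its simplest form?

¬B ∧ A

¬¬¬¬(¬(B ∧ (¬C ∨ C) ∧ (¬C ∨ C)) ∧ A)
= ¬¬(¬(B ∧ (¬C ∨ C) ∧ (¬C ∨ C)) ∧ A)   (double negation)
= ¬¬(¬(B ∧ (¬C ∨ C)) ∧ A)   (idempotence)
= ¬(B ∧ (¬C ∨ C)) ∧ A   (double negation)
= ¬B ∧ A   (complement / identity)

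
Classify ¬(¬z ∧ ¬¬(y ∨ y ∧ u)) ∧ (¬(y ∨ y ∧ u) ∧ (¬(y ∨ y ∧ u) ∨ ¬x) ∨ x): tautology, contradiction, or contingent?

¬(¬z ∧ ¬¬(y ∨ y ∧ u)) ∧ (¬(y ∨ y ∧ u) ∧ (¬(y ∨ y ∧ u) ∨ ¬x) ∨ x)
= (z ∨ ¬(y ∨ y ∧ u)) ∧ (¬(y ∨ y ∧ u) ∧ (¬(y ∨ y ∧ u) ∨ ¬x) ∨ x)
= (z ∨ ¬(y ∨ y ∧ u)) ∧ (¬(y ∨ y ∧ u) ∨ x)
= z ∧ x ∨ ¬(y ∨ y ∧ u)
= z ∧ x ∨ ¬y
This depends on x, y, z, so it is not a constant.

contingent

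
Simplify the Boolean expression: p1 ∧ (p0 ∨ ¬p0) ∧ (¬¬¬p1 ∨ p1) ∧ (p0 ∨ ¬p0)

p1 ∧ (p0 ∨ ¬p0) ∧ (¬¬¬p1 ∨ p1) ∧ (p0 ∨ ¬p0)
= p1 ∧ (p0 ∨ ¬p0) ∧ (¬p1 ∨ p1) ∧ (p0 ∨ ¬p0)   — double negation
= p1 ∧ (p0 ∨ ¬p0) ∧ (p0 ∨ ¬p0)   — complement / identity
= p1 ∧ (p0 ∨ ¬p0)   — idempotence
= p1   — complement / identity

p1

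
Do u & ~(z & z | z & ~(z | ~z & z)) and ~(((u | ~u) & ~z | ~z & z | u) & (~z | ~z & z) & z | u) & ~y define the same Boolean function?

E1: u & ~(z & z | z & ~(z | ~z & z))
    = u & ~(z & z | z & ~z)   — complement / identity
    = u & ~z   — distribution
E2: ~(((u | ~u) & ~z | ~z & z | u) & (~z | ~z & z) & z | u) & ~y
    = ~((~z | ~z & z | u) & (~z | ~z & z) & z | u) & ~y   — complement / identity
    = ~((~z | ~z & z) & z | u) & ~y   — absorption
    = ~(~z & z | u) & ~y   — complement / identity
    = ~u & ~y   — complement / identity
These differ: at u=0, y=0, z=0, E1 = 0 but E2 = 1.

No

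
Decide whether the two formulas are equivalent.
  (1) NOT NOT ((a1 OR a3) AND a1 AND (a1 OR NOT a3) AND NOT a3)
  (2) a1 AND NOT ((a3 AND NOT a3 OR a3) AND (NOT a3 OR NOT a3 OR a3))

Yes

E1: NOT NOT ((a1 OR a3) AND a1 AND (a1 OR NOT a3) AND NOT a3)
    = (a1 OR a3) AND a1 AND (a1 OR NOT a3) AND NOT a3   [double negation]
    = a1 AND (a1 OR NOT a3) AND NOT a3   [absorption]
    = a1 AND NOT a3   [absorption]
E2: a1 AND NOT ((a3 AND NOT a3 OR a3) AND (NOT a3 OR NOT a3 OR a3))
    = a1 AND NOT ((a3 AND NOT a3 OR a3) AND (NOT a3 OR a3))   [idempotence]
    = a1 AND NOT (a3 AND (NOT a3 OR a3))   [complement / identity]
    = a1 AND NOT a3   [complement / identity]
Both reduce to a1 AND NOT a3, so they are equivalent.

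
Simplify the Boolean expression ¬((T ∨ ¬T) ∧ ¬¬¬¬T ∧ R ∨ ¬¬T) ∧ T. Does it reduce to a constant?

False

¬((T ∨ ¬T) ∧ ¬¬¬¬T ∧ R ∨ ¬¬T) ∧ T
= ¬((T ∨ ¬T) ∧ ¬¬T ∧ R ∨ ¬¬T) ∧ T   — double negation
= ¬(¬¬T ∧ R ∨ ¬¬T) ∧ T   — complement / identity
= ¬¬¬T ∧ T   — absorption
= ¬T ∧ T   — double negation
= False   — complement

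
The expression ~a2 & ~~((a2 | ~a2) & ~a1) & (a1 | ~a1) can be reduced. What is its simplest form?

~a2 & ~~((a2 | ~a2) & ~a1) & (a1 | ~a1)
= ~a2 & ~~~a1 & (a1 | ~a1)
= ~a2 & ~~~a1
= ~a2 & ~a1

~a2 & ~a1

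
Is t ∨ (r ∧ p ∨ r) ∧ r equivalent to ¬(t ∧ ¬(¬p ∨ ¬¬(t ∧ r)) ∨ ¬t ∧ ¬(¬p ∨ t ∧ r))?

E1: t ∨ (r ∧ p ∨ r) ∧ r
    = t ∨ r ∧ r   — absorption
    = t ∨ r   — idempotence
E2: ¬(t ∧ ¬(¬p ∨ ¬¬(t ∧ r)) ∨ ¬t ∧ ¬(¬p ∨ t ∧ r))
    = ¬(t ∧ ¬(¬p ∨ t ∧ r) ∨ ¬t ∧ ¬(¬p ∨ t ∧ r))   — double negation
    = ¬¬(¬p ∨ t ∧ r)   — distribution
    = ¬p ∨ t ∧ r   — double negation
These differ: at p=0, r=0, t=0, E1 = 0 but E2 = 1.

No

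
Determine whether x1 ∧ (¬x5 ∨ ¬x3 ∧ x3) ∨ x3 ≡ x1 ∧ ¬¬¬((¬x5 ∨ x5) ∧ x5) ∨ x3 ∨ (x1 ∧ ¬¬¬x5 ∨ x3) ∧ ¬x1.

E1: x1 ∧ (¬x5 ∨ ¬x3 ∧ x3) ∨ x3
    = x1 ∧ ¬x5 ∨ x3
E2: x1 ∧ ¬¬¬((¬x5 ∨ x5) ∧ x5) ∨ x3 ∨ (x1 ∧ ¬¬¬x5 ∨ x3) ∧ ¬x1
    = x1 ∧ ¬¬¬x5 ∨ x3 ∨ (x1 ∧ ¬¬¬x5 ∨ x3) ∧ ¬x1
    = x1 ∧ ¬¬¬x5 ∨ x3
    = x1 ∧ ¬x5 ∨ x3
Both reduce to x1 ∧ ¬x5 ∨ x3, so they are equivalent.

Yes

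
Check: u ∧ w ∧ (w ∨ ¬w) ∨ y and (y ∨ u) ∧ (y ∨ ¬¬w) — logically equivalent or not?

Yes

E1: u ∧ w ∧ (w ∨ ¬w) ∨ y
    = u ∧ w ∨ y   (complement / identity)
E2: (y ∨ u) ∧ (y ∨ ¬¬w)
    = u ∧ ¬¬w ∨ y   (distribution)
    = u ∧ w ∨ y   (double negation)
Both reduce to u ∧ w ∨ y, so they are equivalent.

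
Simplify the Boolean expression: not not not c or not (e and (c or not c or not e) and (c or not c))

not c or not e

not not not c or not (e and (c or not c or not e) and (c or not c))
= not not not c or not (e and (c or not c))   [absorption]
= not not not c or not e   [complement / identity]
= not c or not e   [double negation]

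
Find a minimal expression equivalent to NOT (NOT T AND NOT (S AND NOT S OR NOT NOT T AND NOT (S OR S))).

NOT (NOT T AND NOT (S AND NOT S OR NOT NOT T AND NOT (S OR S)))
= T OR S AND NOT S OR NOT NOT T AND NOT (S OR S)   (De Morgan)
= T OR S AND NOT S OR T AND NOT (S OR S)   (double negation)
= T OR T AND NOT (S OR S)   (complement / identity)
= T OR T AND NOT S   (idempotence)
= T   (absorption)

T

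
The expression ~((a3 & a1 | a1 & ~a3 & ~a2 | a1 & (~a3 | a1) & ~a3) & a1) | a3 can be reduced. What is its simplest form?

~((a3 & a1 | a1 & ~a3 & ~a2 | a1 & (~a3 | a1) & ~a3) & a1) | a3
= ~((a3 & a1 | a1 & ~a3 & ~a2 | a1 & ~a3) & a1) | a3   (absorption)
= ~((a3 & a1 | a1 & ~a3) & a1) | a3   (absorption)
= ~(a1 & a1) | a3   (distribution)
= ~a1 | a3   (idempotence)

~a1 | a3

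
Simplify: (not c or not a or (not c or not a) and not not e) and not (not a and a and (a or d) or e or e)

(not c or not a) and not e

(not c or not a or (not c or not a) and not not e) and not (not a and a and (a or d) or e or e)
= (not c or not a or (not c or not a) and e) and not (not a and a and (a or d) or e or e)   (double negation)
= (not c or not a or (not c or not a) and e) and not (not a and a or e or e)   (absorption)
= (not c or not a or (not c or not a) and e) and not (e or e)   (complement / identity)
= (not c or not a) and not (e or e)   (absorption)
= (not c or not a) and not e   (idempotence)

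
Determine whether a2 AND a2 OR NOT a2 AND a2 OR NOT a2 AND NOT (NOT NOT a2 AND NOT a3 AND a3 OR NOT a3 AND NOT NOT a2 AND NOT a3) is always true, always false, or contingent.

a2 AND a2 OR NOT a2 AND a2 OR NOT a2 AND NOT (NOT NOT a2 AND NOT a3 AND a3 OR NOT a3 AND NOT NOT a2 AND NOT a3)
= a2 OR NOT a2 AND NOT (NOT NOT a2 AND NOT a3 AND a3 OR NOT a3 AND NOT NOT a2 AND NOT a3)   — distribution
= a2 OR NOT a2 AND NOT (NOT NOT a2 AND NOT a3)   — distribution
= a2 OR NOT a2 AND (NOT a2 OR a3)   — De Morgan
= a2 OR NOT a2   — absorption
= TRUE   — complement

always true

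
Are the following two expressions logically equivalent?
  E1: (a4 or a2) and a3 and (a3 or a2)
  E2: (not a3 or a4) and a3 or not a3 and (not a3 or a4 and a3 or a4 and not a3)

No

E1: (a4 or a2) and a3 and (a3 or a2)
    = (a4 or a2) and a3   [absorption]
E2: (not a3 or a4) and a3 or not a3 and (not a3 or a4 and a3 or a4 and not a3)
    = (not a3 or a4) and a3 or not a3 and (not a3 or a4)   [distribution]
    = not a3 or a4   [distribution]
These differ: at a2=0, a3=0, a4=0, E1 = 0 but E2 = 1.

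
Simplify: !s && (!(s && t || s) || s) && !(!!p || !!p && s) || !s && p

!s

!s && (!(s && t || s) || s) && !(!!p || !!p && s) || !s && p
= !s && (!(s && t || s) || s) && !!!p || !s && p   (absorption)
= !s && (!(s && t || s) || s) && !p || !s && p   (double negation)
= !s && (!s || s) && !p || !s && p   (absorption)
= !s && !p || !s && p   (complement / identity)
= !s   (distribution)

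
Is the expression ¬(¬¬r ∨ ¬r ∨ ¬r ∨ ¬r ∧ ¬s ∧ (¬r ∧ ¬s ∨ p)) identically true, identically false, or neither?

identically false

¬(¬¬r ∨ ¬r ∨ ¬r ∨ ¬r ∧ ¬s ∧ (¬r ∧ ¬s ∨ p))
= ¬(¬¬r ∨ ¬r ∨ ¬r ∨ ¬r ∧ ¬s)   (absorption)
= ¬(¬¬r ∨ ¬r ∨ ¬r)   (absorption)
= ¬(¬¬r ∨ ¬r)   (idempotence)
= ¬r ∧ r   (De Morgan)
= False   (complement)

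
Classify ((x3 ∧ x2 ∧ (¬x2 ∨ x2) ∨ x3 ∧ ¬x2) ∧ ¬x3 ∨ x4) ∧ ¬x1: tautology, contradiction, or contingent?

((x3 ∧ x2 ∧ (¬x2 ∨ x2) ∨ x3 ∧ ¬x2) ∧ ¬x3 ∨ x4) ∧ ¬x1
= ((x3 ∧ x2 ∨ x3 ∧ ¬x2) ∧ ¬x3 ∨ x4) ∧ ¬x1
= (x3 ∧ ¬x3 ∨ x4) ∧ ¬x1
= x4 ∧ ¬x1
This depends on x1, x4, so it is not a constant.

contingent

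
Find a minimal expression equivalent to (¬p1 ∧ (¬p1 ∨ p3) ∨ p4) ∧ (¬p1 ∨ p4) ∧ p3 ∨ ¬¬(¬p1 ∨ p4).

(¬p1 ∧ (¬p1 ∨ p3) ∨ p4) ∧ (¬p1 ∨ p4) ∧ p3 ∨ ¬¬(¬p1 ∨ p4)
= (¬p1 ∧ (¬p1 ∨ p3) ∨ p4) ∧ (¬p1 ∨ p4) ∧ p3 ∨ ¬p1 ∨ p4   [double negation]
= (¬p1 ∨ p4) ∧ (¬p1 ∨ p4) ∧ p3 ∨ ¬p1 ∨ p4   [absorption]
= (¬p1 ∨ p4) ∧ p3 ∨ ¬p1 ∨ p4   [idempotence]
= ¬p1 ∨ p4   [absorption]

¬p1 ∨ p4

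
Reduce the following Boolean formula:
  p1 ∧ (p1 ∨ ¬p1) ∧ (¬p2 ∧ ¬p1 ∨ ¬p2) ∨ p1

p1

p1 ∧ (p1 ∨ ¬p1) ∧ (¬p2 ∧ ¬p1 ∨ ¬p2) ∨ p1
= p1 ∧ (¬p2 ∧ ¬p1 ∨ ¬p2) ∨ p1   [complement / identity]
= p1 ∧ ¬p2 ∨ p1   [absorption]
= p1   [absorption]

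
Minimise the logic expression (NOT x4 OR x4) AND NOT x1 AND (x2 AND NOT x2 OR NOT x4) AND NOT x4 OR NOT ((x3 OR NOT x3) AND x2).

NOT x1 AND NOT x4 OR NOT x2

(NOT x4 OR x4) AND NOT x1 AND (x2 AND NOT x2 OR NOT x4) AND NOT x4 OR NOT ((x3 OR NOT x3) AND x2)
= (NOT x4 OR x4) AND NOT x1 AND NOT x4 AND NOT x4 OR NOT ((x3 OR NOT x3) AND x2)   [complement / identity]
= (NOT x4 OR x4) AND NOT x1 AND NOT x4 AND NOT x4 OR NOT x2   [complement / identity]
= (NOT x4 OR x4) AND NOT x1 AND NOT x4 OR NOT x2   [idempotence]
= NOT x1 AND NOT x4 OR NOT x2   [complement / identity]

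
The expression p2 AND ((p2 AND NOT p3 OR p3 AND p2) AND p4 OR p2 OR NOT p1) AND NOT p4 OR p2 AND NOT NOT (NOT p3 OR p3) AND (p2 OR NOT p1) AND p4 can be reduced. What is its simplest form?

p2 AND ((p2 AND NOT p3 OR p3 AND p2) AND p4 OR p2 OR NOT p1) AND NOT p4 OR p2 AND NOT NOT (NOT p3 OR p3) AND (p2 OR NOT p1) AND p4
= p2 AND (p2 AND p4 OR p2 OR NOT p1) AND NOT p4 OR p2 AND NOT NOT (NOT p3 OR p3) AND (p2 OR NOT p1) AND p4
= p2 AND (p2 AND p4 OR p2 OR NOT p1) AND NOT p4 OR p2 AND (NOT p3 OR p3) AND (p2 OR NOT p1) AND p4
= p2 AND (p2 OR NOT p1) AND NOT p4 OR p2 AND (NOT p3 OR p3) AND (p2 OR NOT p1) AND p4
= p2 AND (p2 OR NOT p1) AND NOT p4 OR p2 AND (p2 OR NOT p1) AND p4
= p2 AND (p2 OR NOT p1)
= p2

p2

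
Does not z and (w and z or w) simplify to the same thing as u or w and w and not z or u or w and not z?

No

E1: not z and (w and z or w)
    = not z and w
E2: u or w and w and not z or u or w and not z
    = u or w and not z or u or w and not z
    = u or w and not z
These differ: at u=1, w=0, z=1, E1 = 0 but E2 = 1.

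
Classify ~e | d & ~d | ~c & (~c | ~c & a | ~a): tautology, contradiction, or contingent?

contingent

~e | d & ~d | ~c & (~c | ~c & a | ~a)
= ~e | d & ~d | ~c & (~c | ~a)
= ~e | d & ~d | ~c
= ~e | ~c
This depends on c, e, so it is not a constant.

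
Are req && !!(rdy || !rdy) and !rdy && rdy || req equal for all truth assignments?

E1: req && !!(rdy || !rdy)
    = req && (rdy || !rdy)
    = req
E2: !rdy && rdy || req
    = req
Both reduce to req, so they are equivalent.

Yes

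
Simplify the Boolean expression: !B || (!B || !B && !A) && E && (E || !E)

!B

!B || (!B || !B && !A) && E && (E || !E)
= !B || !B && E && (E || !E)   (absorption)
= !B || !B && E   (complement / identity)
= !B   (absorption)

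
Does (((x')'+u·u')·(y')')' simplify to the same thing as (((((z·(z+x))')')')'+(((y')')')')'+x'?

E1: (((x')'+u·u')·(y')')'
    = ((x')'·(y')')'   [complement / identity]
    = x'+y'   [De Morgan]
E2: (((((z·(z+x))')')')'+(((y')')')')'+x'
    = (((z·(z+x))')')'·((y')')'+x'   [De Morgan]
    = ((z')')'·((y')')'+x'   [absorption]
    = ((z')')'·y'+x'   [double negation]
    = z'·y'+x'   [double negation]
These differ: at u=0, x=1, y=0, z=1, E1 = 1 but E2 = 0.

No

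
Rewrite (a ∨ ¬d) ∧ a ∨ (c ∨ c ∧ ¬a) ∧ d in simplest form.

a ∨ c ∧ d

(a ∨ ¬d) ∧ a ∨ (c ∨ c ∧ ¬a) ∧ d
= (a ∨ ¬d) ∧ a ∨ c ∧ d
= a ∨ c ∧ d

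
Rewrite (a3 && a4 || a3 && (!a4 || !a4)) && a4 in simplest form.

a3 && a4

(a3 && a4 || a3 && (!a4 || !a4)) && a4
= (a3 && a4 || a3 && !a4) && a4   (idempotence)
= a3 && a4   (distribution)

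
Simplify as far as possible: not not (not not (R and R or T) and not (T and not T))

not not (not not (R and R or T) and not (T and not T))
= not (not (R and R or T) or T and not T)   [De Morgan]
= not not (R and R or T)   [complement / identity]
= R and R or T   [double negation]
= R or T   [idempotence]

R or T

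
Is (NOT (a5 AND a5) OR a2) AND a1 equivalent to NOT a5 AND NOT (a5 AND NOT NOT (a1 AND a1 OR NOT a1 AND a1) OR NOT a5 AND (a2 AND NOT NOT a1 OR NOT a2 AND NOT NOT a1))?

E1: (NOT (a5 AND a5) OR a2) AND a1
    = (NOT a5 OR a2) AND a1   — idempotence
E2: NOT a5 AND NOT (a5 AND NOT NOT (a1 AND a1 OR NOT a1 AND a1) OR NOT a5 AND (a2 AND NOT NOT a1 OR NOT a2 AND NOT NOT a1))
    = NOT a5 AND NOT (a5 AND NOT NOT (a1 AND a1 OR NOT a1 AND a1) OR NOT a5 AND NOT NOT a1)   — distribution
    = NOT a5 AND NOT (a5 AND NOT NOT a1 OR NOT a5 AND NOT NOT a1)   — distribution
    = NOT a5 AND NOT NOT NOT a1   — distribution
    = NOT a5 AND NOT a1   — double negation
These differ: at a1=0, a2=1, a5=0, E1 = 0 but E2 = 1.

No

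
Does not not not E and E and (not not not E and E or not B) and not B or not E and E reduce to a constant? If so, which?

yes, False

not not not E and E and (not not not E and E or not B) and not B or not E and E
= not not not E and E and not B or not E and E   — absorption
= not E and E and not B or not E and E   — double negation
= not E and E   — absorption
= False   — complement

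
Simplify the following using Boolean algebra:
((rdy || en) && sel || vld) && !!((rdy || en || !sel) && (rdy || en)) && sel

(rdy || en) && sel

((rdy || en) && sel || vld) && !!((rdy || en || !sel) && (rdy || en)) && sel
= ((rdy || en) && sel || vld) && !!(rdy || en) && sel
= ((rdy || en) && sel || vld) && (rdy || en) && sel
= (rdy || en) && sel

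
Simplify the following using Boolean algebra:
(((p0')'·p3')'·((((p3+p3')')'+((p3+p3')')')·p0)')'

(((p0')'·p3')'·((((p3+p3')')'+((p3+p3')')')·p0)')'
= (((p0')'·p3')'·(((p3+p3')')'·p0)')'   — idempotence
= ((p0·p3')'·(((p3+p3')')'·p0)')'   — double negation
= ((p0·p3')'·((p3+p3')·p0)')'   — double negation
= ((p0·p3')'·p0')'   — complement / identity
= p0·p3'+p0   — De Morgan
= p0   — absorption

p0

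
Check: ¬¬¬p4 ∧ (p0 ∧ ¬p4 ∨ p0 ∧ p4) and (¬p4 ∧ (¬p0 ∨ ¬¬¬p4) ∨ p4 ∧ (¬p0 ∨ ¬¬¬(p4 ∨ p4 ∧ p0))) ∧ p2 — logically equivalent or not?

E1: ¬¬¬p4 ∧ (p0 ∧ ¬p4 ∨ p0 ∧ p4)
    = ¬¬¬p4 ∧ p0   — distribution
    = ¬p4 ∧ p0   — double negation
E2: (¬p4 ∧ (¬p0 ∨ ¬¬¬p4) ∨ p4 ∧ (¬p0 ∨ ¬¬¬(p4 ∨ p4 ∧ p0))) ∧ p2
    = (¬p4 ∧ (¬p0 ∨ ¬¬¬p4) ∨ p4 ∧ (¬p0 ∨ ¬¬¬p4)) ∧ p2   — absorption
    = (¬p0 ∨ ¬¬¬p4) ∧ p2   — distribution
    = (¬p0 ∨ ¬p4) ∧ p2   — double negation
These differ: at p0=0, p2=1, p4=0, E1 = 0 but E2 = 1.

No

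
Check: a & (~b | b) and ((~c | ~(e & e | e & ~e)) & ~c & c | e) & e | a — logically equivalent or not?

E1: a & (~b | b)
    = a   — complement / identity
E2: ((~c | ~(e & e | e & ~e)) & ~c & c | e) & e | a
    = ((~c | ~e) & ~c & c | e) & e | a   — distribution
    = (~c & c | e) & e | a   — absorption
    = e & e | a   — complement / identity
    = e | a   — idempotence
These differ: at a=0, b=0, c=0, e=1, E1 = 0 but E2 = 1.

No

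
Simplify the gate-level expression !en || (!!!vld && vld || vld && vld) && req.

!en || (!!!vld && vld || vld && vld) && req
= !en || (!vld && vld || vld && vld) && req
= !en || (!vld && vld || vld) && req
= !en || vld && req

!en || vld && req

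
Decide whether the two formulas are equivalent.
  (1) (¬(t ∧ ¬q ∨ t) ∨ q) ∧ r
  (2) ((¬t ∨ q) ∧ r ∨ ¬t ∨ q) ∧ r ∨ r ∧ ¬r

E1: (¬(t ∧ ¬q ∨ t) ∨ q) ∧ r
    = (¬t ∨ q) ∧ r
E2: ((¬t ∨ q) ∧ r ∨ ¬t ∨ q) ∧ r ∨ r ∧ ¬r
    = (¬t ∨ q) ∧ r ∨ r ∧ ¬r
    = (¬t ∨ q) ∧ r
Both reduce to (¬t ∨ q) ∧ r, so they are equivalent.

Yes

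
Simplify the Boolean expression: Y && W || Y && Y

Y

Y && W || Y && Y
= Y && W || Y   [idempotence]
= Y   [absorption]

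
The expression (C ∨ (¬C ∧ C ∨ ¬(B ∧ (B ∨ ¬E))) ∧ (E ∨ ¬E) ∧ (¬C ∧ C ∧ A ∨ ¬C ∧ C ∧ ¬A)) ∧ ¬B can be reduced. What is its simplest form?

(C ∨ (¬C ∧ C ∨ ¬(B ∧ (B ∨ ¬E))) ∧ (E ∨ ¬E) ∧ (¬C ∧ C ∧ A ∨ ¬C ∧ C ∧ ¬A)) ∧ ¬B
= (C ∨ (¬C ∧ C ∨ ¬B) ∧ (E ∨ ¬E) ∧ (¬C ∧ C ∧ A ∨ ¬C ∧ C ∧ ¬A)) ∧ ¬B   — absorption
= (C ∨ (¬C ∧ C ∨ ¬B) ∧ (E ∨ ¬E) ∧ ¬C ∧ C) ∧ ¬B   — distribution
= (C ∨ (¬C ∧ C ∨ ¬B) ∧ ¬C ∧ C) ∧ ¬B   — complement / identity
= (C ∨ ¬C ∧ C) ∧ ¬B   — absorption
= C ∧ ¬B   — complement / identity

C ∧ ¬B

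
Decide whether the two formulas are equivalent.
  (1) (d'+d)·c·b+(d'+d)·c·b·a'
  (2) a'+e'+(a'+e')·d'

E1: (d'+d)·c·b+(d'+d)·c·b·a'
    = (d'+d)·c·b   — absorption
    = c·b   — complement / identity
E2: a'+e'+(a'+e')·d'
    = a'+e'   — absorption
These differ: at a=0, b=0, c=0, d=0, e=0, E1 = 0 but E2 = 1.

No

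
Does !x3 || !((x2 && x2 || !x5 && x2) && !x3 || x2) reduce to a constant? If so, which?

no

!x3 || !((x2 && x2 || !x5 && x2) && !x3 || x2)
= !x3 || !(x2 && (x2 || !x5) && !x3 || x2)   [distribution]
= !x3 || !(x2 && !x3 || x2)   [absorption]
= !x3 || !x2   [absorption]
This depends on x2, x3, so it is not a constant.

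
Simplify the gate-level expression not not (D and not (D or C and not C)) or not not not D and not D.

not not (D and not (D or C and not C)) or not not not D and not D
= D and not (D or C and not C) or not not not D and not D   (double negation)
= D and not D or not not not D and not D   (complement / identity)
= D and not D or not D and not D   (double negation)
= not D   (distribution)

not D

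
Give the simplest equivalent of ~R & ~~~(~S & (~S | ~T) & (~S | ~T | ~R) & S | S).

~R & ~~~(~S & (~S | ~T) & (~S | ~T | ~R) & S | S)
= ~R & ~~~(~S & (~S | ~T) & S | S)   (absorption)
= ~R & ~(~S & (~S | ~T) & S | S)   (double negation)
= ~R & ~(~S & S | S)   (absorption)
= ~R & ~S   (complement / identity)

~R & ~S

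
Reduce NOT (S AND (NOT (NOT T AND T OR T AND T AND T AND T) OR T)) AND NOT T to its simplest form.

NOT (S AND (NOT (NOT T AND T OR T AND T AND T AND T) OR T)) AND NOT T
= NOT (S AND (NOT (NOT T AND T OR T AND T) OR T)) AND NOT T   (idempotence)
= NOT (S AND (NOT T OR T)) AND NOT T   (distribution)
= NOT S AND NOT T   (complement / identity)

NOT S AND NOT T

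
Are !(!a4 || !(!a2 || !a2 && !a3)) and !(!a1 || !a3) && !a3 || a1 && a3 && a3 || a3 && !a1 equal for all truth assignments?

No

E1: !(!a4 || !(!a2 || !a2 && !a3))
    = !(!a4 || !!a2)   — absorption
    = a4 && !a2   — De Morgan
E2: !(!a1 || !a3) && !a3 || a1 && a3 && a3 || a3 && !a1
    = a1 && a3 && !a3 || a1 && a3 && a3 || a3 && !a1   — De Morgan
    = a1 && a3 || a3 && !a1   — distribution
    = a3   — distribution
These differ: at a1=0, a2=0, a3=1, a4=0, E1 = 0 but E2 = 1.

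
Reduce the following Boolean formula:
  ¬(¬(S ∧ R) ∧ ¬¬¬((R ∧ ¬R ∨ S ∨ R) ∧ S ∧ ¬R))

S

¬(¬(S ∧ R) ∧ ¬¬¬((R ∧ ¬R ∨ S ∨ R) ∧ S ∧ ¬R))
= ¬(¬(S ∧ R) ∧ ¬¬¬((S ∨ R) ∧ S ∧ ¬R))   [complement / identity]
= ¬(¬(S ∧ R) ∧ ¬((S ∨ R) ∧ S ∧ ¬R))   [double negation]
= ¬(¬(S ∧ R) ∧ ¬(S ∧ ¬R))   [absorption]
= S ∧ R ∨ S ∧ ¬R   [De Morgan]
= S   [distribution]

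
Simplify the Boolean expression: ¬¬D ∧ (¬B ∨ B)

D

¬¬D ∧ (¬B ∨ B)
= D ∧ (¬B ∨ B)   (double negation)
= D   (complement / identity)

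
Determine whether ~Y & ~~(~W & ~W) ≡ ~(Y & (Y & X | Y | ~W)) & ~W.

Yes

E1: ~Y & ~~(~W & ~W)
    = ~Y & ~W & ~W   — double negation
    = ~Y & ~W   — idempotence
E2: ~(Y & (Y & X | Y | ~W)) & ~W
    = ~(Y & (Y | ~W)) & ~W   — absorption
    = ~Y & ~W   — absorption
Both reduce to ~Y & ~W, so they are equivalent.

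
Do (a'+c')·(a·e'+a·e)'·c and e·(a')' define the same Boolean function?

No

E1: (a'+c')·(a·e'+a·e)'·c
    = (a'+c')·a'·c
    = a'·c
E2: e·(a')'
    = e·a
These differ: at a=0, c=1, e=1, E1 = 1 but E2 = 0.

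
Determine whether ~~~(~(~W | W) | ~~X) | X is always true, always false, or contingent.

~~~(~(~W | W) | ~~X) | X
= ~~((~W | W) & ~X) | X   (De Morgan)
= ~~~X | X   (complement / identity)
= ~X | X   (double negation)
= 1   (complement)

always true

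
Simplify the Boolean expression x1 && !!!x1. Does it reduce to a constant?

x1 && !!!x1
= x1 && !x1   [double negation]
= false   [complement]

false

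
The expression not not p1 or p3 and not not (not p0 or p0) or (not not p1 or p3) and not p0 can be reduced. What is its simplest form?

not not p1 or p3 and not not (not p0 or p0) or (not not p1 or p3) and not p0
= not not p1 or p3 and (not p0 or p0) or (not not p1 or p3) and not p0   (double negation)
= not not p1 or p3 or (not not p1 or p3) and not p0   (complement / identity)
= not not p1 or p3   (absorption)
= p1 or p3   (double negation)

p1 or p3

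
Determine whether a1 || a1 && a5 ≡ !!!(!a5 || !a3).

No

E1: a1 || a1 && a5
    = a1   — absorption
E2: !!!(!a5 || !a3)
    = !!(a5 && a3)   — De Morgan
    = a5 && a3   — double negation
These differ: at a1=1, a3=0, a5=1, E1 = 1 but E2 = 0.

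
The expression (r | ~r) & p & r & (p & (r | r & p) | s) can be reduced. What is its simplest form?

(r | ~r) & p & r & (p & (r | r & p) | s)
= (r | ~r) & p & r & (p & r | s)
= p & r & (p & r | s)
= p & r

p & r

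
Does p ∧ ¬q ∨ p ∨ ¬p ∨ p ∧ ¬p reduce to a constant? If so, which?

yes, True

p ∧ ¬q ∨ p ∨ ¬p ∨ p ∧ ¬p
= p ∧ ¬q ∨ p ∨ ¬p   [complement / identity]
= p ∨ ¬p   [absorption]
= True   [complement]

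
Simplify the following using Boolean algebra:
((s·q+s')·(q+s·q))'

q'

((s·q+s')·(q+s·q))'
= (s'·q+s·q)'   — distribution
= q'   — distribution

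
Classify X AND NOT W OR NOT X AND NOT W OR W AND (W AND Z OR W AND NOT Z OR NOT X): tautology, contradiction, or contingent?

X AND NOT W OR NOT X AND NOT W OR W AND (W AND Z OR W AND NOT Z OR NOT X)
= X AND NOT W OR NOT X AND NOT W OR W AND (W OR NOT X)   [distribution]
= NOT W OR W AND (W OR NOT X)   [distribution]
= NOT W OR W   [absorption]
= TRUE   [complement]

tautology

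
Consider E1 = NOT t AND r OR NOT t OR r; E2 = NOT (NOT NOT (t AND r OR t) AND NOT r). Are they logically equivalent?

E1: NOT t AND r OR NOT t OR r
    = NOT t OR r
E2: NOT (NOT NOT (t AND r OR t) AND NOT r)
    = NOT (t AND r OR t) OR r
    = NOT t OR r
Both reduce to NOT t OR r, so they are equivalent.

Yes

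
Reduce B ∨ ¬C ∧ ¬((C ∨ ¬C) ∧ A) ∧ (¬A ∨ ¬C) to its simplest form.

B ∨ ¬C ∧ ¬A

B ∨ ¬C ∧ ¬((C ∨ ¬C) ∧ A) ∧ (¬A ∨ ¬C)
= B ∨ ¬C ∧ ¬A ∧ (¬A ∨ ¬C)
= B ∨ ¬C ∧ ¬A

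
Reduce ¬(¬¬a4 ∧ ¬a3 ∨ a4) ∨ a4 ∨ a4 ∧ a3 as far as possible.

¬(¬¬a4 ∧ ¬a3 ∨ a4) ∨ a4 ∨ a4 ∧ a3
= ¬(a4 ∧ ¬a3 ∨ a4) ∨ a4 ∨ a4 ∧ a3   [double negation]
= ¬a4 ∨ a4 ∨ a4 ∧ a3   [absorption]
= ¬a4 ∨ a4   [absorption]
= True   [complement]

True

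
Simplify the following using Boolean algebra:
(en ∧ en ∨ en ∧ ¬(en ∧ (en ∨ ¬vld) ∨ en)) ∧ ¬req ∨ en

(en ∧ en ∨ en ∧ ¬(en ∧ (en ∨ ¬vld) ∨ en)) ∧ ¬req ∨ en
= (en ∧ en ∨ en ∧ ¬(en ∨ en)) ∧ ¬req ∨ en   (absorption)
= (en ∧ en ∨ en ∧ ¬en) ∧ ¬req ∨ en   (idempotence)
= en ∧ ¬req ∨ en   (distribution)
= en   (absorption)

en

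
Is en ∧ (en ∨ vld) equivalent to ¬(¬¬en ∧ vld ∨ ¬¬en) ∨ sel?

No

E1: en ∧ (en ∨ vld)
    = en   [absorption]
E2: ¬(¬¬en ∧ vld ∨ ¬¬en) ∨ sel
    = ¬¬¬en ∨ sel   [absorption]
    = ¬en ∨ sel   [double negation]
These differ: at en=0, sel=1, vld=0, E1 = 0 but E2 = 1.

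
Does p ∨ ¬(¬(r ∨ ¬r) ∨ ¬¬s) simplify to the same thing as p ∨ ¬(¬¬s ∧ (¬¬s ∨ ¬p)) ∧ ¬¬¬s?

Yes

E1: p ∨ ¬(¬(r ∨ ¬r) ∨ ¬¬s)
    = p ∨ (r ∨ ¬r) ∧ ¬s
    = p ∨ ¬s
E2: p ∨ ¬(¬¬s ∧ (¬¬s ∨ ¬p)) ∧ ¬¬¬s
    = p ∨ ¬¬¬s ∧ ¬¬¬s
    = p ∨ ¬¬¬s
    = p ∨ ¬s
Both reduce to p ∨ ¬s, so they are equivalent.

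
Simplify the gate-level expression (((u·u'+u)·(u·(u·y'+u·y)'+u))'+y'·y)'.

(((u·u'+u)·(u·(u·y'+u·y)'+u))'+y'·y)'
= (((u·u'+u)·(u·u'+u))'+y'·y)'
= (((u·u'+u)·(u·u'+u))')'
= ((u·u'+u)')'
= (u')'
= u

u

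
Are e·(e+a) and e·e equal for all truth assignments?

E1: e·(e+a)
    = e   — absorption
E2: e·e
    = e   — idempotence
Both reduce to e, so they are equivalent.

Yes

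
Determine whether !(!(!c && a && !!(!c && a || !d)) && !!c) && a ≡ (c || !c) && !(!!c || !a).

E1: !(!(!c && a && !!(!c && a || !d)) && !!c) && a
    = !(!(!c && a && (!c && a || !d)) && !!c) && a   [double negation]
    = !(!(!c && a) && !!c) && a   [absorption]
    = (!c && a || !c) && a   [De Morgan]
    = !c && a   [absorption]
E2: (c || !c) && !(!!c || !a)
    = (c || !c) && !c && a   [De Morgan]
    = !c && a   [complement / identity]
Both reduce to !c && a, so they are equivalent.

Yes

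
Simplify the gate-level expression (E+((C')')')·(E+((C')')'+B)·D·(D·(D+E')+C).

(E+C')·D

(E+((C')')')·(E+((C')')'+B)·D·(D·(D+E')+C)
= (E+((C')')')·(E+((C')')'+B)·D·(D+C)   [absorption]
= (E+((C')')')·D·(D+C)   [absorption]
= (E+C')·D·(D+C)   [double negation]
= (E+C')·D   [absorption]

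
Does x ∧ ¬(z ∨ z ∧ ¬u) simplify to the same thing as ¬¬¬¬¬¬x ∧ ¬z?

Yes

E1: x ∧ ¬(z ∨ z ∧ ¬u)
    = x ∧ ¬z   — absorption
E2: ¬¬¬¬¬¬x ∧ ¬z
    = ¬¬¬¬x ∧ ¬z   — double negation
    = ¬¬x ∧ ¬z   — double negation
    = x ∧ ¬z   — double negation
Both reduce to x ∧ ¬z, so they are equivalent.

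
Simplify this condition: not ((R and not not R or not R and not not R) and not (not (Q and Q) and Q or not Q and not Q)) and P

(not R or not Q) and P

not ((R and not not R or not R and not not R) and not (not (Q and Q) and Q or not Q and not Q)) and P
= not (not not R and not (not (Q and Q) and Q or not Q and not Q)) and P   (distribution)
= not (not not R and not (not Q and Q or not Q and not Q)) and P   (idempotence)
= not (not not R and not not Q) and P   (distribution)
= (not R or not Q) and P   (De Morgan)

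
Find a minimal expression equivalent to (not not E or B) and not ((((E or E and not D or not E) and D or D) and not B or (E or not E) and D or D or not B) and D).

(E or B) and not D

(not not E or B) and not ((((E or E and not D or not E) and D or D) and not B or (E or not E) and D or D or not B) and D)
= (not not E or B) and not ((((E or not E) and D or D) and not B or (E or not E) and D or D or not B) and D)
= (not not E or B) and not (((E or not E) and D or D or not B) and D)
= (not not E or B) and not ((D or D or not B) and D)
= (not not E or B) and not ((D or not B) and D)
= (E or B) and not ((D or not B) and D)
= (E or B) and not D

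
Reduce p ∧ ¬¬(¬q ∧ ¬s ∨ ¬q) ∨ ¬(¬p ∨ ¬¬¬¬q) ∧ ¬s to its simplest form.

p ∧ ¬¬(¬q ∧ ¬s ∨ ¬q) ∨ ¬(¬p ∨ ¬¬¬¬q) ∧ ¬s
= p ∧ ¬¬(¬q ∧ ¬s ∨ ¬q) ∨ p ∧ ¬¬¬q ∧ ¬s
= p ∧ ¬¬¬q ∨ p ∧ ¬¬¬q ∧ ¬s
= p ∧ ¬¬¬q
= p ∧ ¬q

p ∧ ¬q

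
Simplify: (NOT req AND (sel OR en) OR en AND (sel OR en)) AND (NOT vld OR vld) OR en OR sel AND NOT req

en OR sel AND NOT req

(NOT req AND (sel OR en) OR en AND (sel OR en)) AND (NOT vld OR vld) OR en OR sel AND NOT req
= NOT req AND (sel OR en) OR en AND (sel OR en) OR en OR sel AND NOT req   (complement / identity)
= (sel OR en) AND (NOT req OR en) OR en OR sel AND NOT req   (distribution)
= en OR sel AND NOT req OR en OR sel AND NOT req   (distribution)
= en OR sel AND NOT req   (idempotence)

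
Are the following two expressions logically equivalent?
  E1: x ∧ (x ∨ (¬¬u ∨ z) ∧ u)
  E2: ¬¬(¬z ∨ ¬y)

No

E1: x ∧ (x ∨ (¬¬u ∨ z) ∧ u)
    = x ∧ (x ∨ (u ∨ z) ∧ u)   [double negation]
    = x ∧ (x ∨ u)   [absorption]
    = x   [absorption]
E2: ¬¬(¬z ∨ ¬y)
    = ¬z ∨ ¬y   [double negation]
These differ: at u=0, x=0, y=0, z=0, E1 = 0 but E2 = 1.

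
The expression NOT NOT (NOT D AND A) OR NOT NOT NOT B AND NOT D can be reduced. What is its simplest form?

(A OR NOT B) AND NOT D

NOT NOT (NOT D AND A) OR NOT NOT NOT B AND NOT D
= NOT D AND A OR NOT NOT NOT B AND NOT D   — double negation
= NOT D AND A OR NOT B AND NOT D   — double negation
= (A OR NOT B) AND NOT D   — distribution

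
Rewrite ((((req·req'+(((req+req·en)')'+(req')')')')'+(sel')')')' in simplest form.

req'+sel

((((req·req'+(((req+req·en)')'+(req')')')')'+(sel')')')'
= ((((req·req'+((req')'+(req')')')')'+(sel')')')'   — absorption
= ((((req·req'+req'·req')')'+(sel')')')'   — De Morgan
= ((req·req'+req'·req')'·sel')'   — De Morgan
= req·req'+req'·req'+sel   — De Morgan
= req'+sel   — distribution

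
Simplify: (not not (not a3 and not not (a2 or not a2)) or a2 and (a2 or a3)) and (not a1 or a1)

not a3 or a2

(not not (not a3 and not not (a2 or not a2)) or a2 and (a2 or a3)) and (not a1 or a1)
= (not not (not a3 and (a2 or not a2)) or a2 and (a2 or a3)) and (not a1 or a1)   [double negation]
= (not not not a3 or a2 and (a2 or a3)) and (not a1 or a1)   [complement / identity]
= not not not a3 or a2 and (a2 or a3)   [complement / identity]
= not not not a3 or a2   [absorption]
= not a3 or a2   [double negation]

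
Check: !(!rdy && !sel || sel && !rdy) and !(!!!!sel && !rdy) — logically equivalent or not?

No

E1: !(!rdy && !sel || sel && !rdy)
    = !!rdy   — distribution
    = rdy   — double negation
E2: !(!!!!sel && !rdy)
    = !!!sel || rdy   — De Morgan
    = !sel || rdy   — double negation
These differ: at rdy=0, sel=0, E1 = 0 but E2 = 1.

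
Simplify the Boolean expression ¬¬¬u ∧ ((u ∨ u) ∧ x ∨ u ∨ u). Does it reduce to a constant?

¬¬¬u ∧ ((u ∨ u) ∧ x ∨ u ∨ u)
= ¬¬¬u ∧ (u ∨ u)   — absorption
= ¬¬¬u ∧ u   — idempotence
= ¬u ∧ u   — double negation
= False   — complement

False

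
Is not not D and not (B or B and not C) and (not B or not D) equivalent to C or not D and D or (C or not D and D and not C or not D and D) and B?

No

E1: not not D and not (B or B and not C) and (not B or not D)
    = D and not (B or B and not C) and (not B or not D)   [double negation]
    = D and not B and (not B or not D)   [absorption]
    = D and not B   [absorption]
E2: C or not D and D or (C or not D and D and not C or not D and D) and B
    = C or not D and D or (C or not D and D) and B   [absorption]
    = C or not D and D   [absorption]
    = C   [complement / identity]
These differ: at B=1, C=1, D=1, E1 = 0 but E2 = 1.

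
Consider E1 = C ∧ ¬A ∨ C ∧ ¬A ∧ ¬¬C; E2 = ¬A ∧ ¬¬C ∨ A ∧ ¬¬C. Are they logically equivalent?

E1: C ∧ ¬A ∨ C ∧ ¬A ∧ ¬¬C
    = C ∧ ¬A ∨ C ∧ ¬A ∧ C   — double negation
    = C ∧ ¬A   — absorption
E2: ¬A ∧ ¬¬C ∨ A ∧ ¬¬C
    = ¬¬C   — distribution
    = C   — double negation
These differ: at A=1, C=1, E1 = 0 but E2 = 1.

No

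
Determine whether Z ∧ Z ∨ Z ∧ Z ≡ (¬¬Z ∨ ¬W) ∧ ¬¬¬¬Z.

Yes

E1: Z ∧ Z ∨ Z ∧ Z
    = Z ∧ Z
    = Z
E2: (¬¬Z ∨ ¬W) ∧ ¬¬¬¬Z
    = (¬¬Z ∨ ¬W) ∧ ¬¬Z
    = ¬¬Z
    = Z
Both reduce to Z, so they are equivalent.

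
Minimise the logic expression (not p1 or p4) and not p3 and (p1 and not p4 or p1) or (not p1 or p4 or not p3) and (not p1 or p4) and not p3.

(not p1 or p4) and not p3 and (p1 and not p4 or p1) or (not p1 or p4 or not p3) and (not p1 or p4) and not p3
= (not p1 or p4) and not p3 and p1 or (not p1 or p4 or not p3) and (not p1 or p4) and not p3   (absorption)
= (not p1 or p4) and not p3 and p1 or (not p1 or p4) and not p3   (absorption)
= (not p1 or p4) and not p3   (absorption)

(not p1 or p4) and not p3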